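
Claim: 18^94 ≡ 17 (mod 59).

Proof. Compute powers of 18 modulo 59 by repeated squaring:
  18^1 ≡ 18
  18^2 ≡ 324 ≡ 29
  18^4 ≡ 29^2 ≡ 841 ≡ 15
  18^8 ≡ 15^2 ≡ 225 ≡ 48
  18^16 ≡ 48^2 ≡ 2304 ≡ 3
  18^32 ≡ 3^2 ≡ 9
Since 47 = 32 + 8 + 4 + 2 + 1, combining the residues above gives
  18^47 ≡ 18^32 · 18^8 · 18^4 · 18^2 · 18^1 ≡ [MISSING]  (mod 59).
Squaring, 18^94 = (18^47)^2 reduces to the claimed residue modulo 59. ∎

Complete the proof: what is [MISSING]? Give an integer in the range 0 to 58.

18^32 · 18^8 · 18^4 · 18^2 · 18^1 ≡ 9 · 48 · 15 · 29 · 18 = 3382560.
3382560 mod 59 = 31, so 18^47 ≡ 31 (mod 59).

31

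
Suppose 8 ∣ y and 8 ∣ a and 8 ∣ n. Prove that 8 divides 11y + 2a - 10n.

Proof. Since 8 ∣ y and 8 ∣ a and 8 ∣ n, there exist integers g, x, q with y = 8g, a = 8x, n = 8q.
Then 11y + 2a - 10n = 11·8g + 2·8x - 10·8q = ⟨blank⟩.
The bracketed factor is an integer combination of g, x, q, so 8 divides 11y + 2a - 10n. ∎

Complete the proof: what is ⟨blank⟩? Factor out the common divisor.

Each term has a factor of 8: 11·8g + 2·8x - 10·8q = 8·(11g - 10q + 2x).
Since 11g - 10q + 2x is an integer, 8 ∣ (11y + 2a - 10n).

8(11g - 10q + 2x)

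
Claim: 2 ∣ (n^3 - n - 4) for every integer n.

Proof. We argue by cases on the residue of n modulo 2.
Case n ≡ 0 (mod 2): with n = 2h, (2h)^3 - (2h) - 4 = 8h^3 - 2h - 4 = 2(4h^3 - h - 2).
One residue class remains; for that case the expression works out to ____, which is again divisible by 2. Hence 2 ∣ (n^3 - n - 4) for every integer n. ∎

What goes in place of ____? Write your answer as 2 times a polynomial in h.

2(4h^3 + 6h^2 + 2h - 2)

Only n ≡ 1 (mod 2) is unaccounted for. Put n = 2h+1:
(2h+1)^3 - (2h+1) - 4 expands to 8h^3 + 12h^2 + 4h - 4,
and factoring out 2 leaves 2(4h^3 + 6h^2 + 2h - 2).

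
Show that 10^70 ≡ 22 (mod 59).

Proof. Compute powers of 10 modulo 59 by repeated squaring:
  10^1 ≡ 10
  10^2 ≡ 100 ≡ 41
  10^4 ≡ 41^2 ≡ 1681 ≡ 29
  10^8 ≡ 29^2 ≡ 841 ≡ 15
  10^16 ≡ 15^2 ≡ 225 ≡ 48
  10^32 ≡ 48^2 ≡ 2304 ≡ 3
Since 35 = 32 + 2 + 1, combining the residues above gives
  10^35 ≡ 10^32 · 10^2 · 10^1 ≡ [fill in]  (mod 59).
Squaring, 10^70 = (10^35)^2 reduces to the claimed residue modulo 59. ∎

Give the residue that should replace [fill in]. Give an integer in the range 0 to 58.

Multiply the listed residues: 3 · 41 · 10 = 123 → 1230.
Reducing modulo 59: 1230 = 20·59 + 50, so 10^35 ≡ 50.

50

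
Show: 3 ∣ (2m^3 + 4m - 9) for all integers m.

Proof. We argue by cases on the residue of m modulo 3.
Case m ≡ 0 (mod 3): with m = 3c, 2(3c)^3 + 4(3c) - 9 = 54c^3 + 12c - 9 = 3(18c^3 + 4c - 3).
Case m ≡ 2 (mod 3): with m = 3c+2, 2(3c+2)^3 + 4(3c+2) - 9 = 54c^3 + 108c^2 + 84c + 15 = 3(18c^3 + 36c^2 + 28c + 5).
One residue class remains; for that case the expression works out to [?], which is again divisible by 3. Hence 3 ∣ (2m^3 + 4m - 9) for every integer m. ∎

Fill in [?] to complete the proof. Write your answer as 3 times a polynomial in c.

Only m ≡ 1 (mod 3) is unaccounted for. Put m = 3c+1:
2(3c+1)^3 + 4(3c+1) - 9 expands to 54c^3 + 54c^2 + 30c - 3,
and factoring out 3 leaves 3(18c^3 + 18c^2 + 10c - 1).

3(18c^3 + 18c^2 + 10c - 1)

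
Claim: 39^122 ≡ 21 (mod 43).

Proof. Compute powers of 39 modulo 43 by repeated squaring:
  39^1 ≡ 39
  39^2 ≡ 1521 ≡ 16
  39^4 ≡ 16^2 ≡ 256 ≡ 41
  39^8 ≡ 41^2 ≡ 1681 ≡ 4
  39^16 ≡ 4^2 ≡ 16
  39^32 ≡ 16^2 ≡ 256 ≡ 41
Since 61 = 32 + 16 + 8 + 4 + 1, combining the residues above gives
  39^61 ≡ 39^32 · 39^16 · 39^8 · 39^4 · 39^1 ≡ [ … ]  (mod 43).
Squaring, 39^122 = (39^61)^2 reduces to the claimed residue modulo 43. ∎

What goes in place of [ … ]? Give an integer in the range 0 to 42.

39^32 · 39^16 · 39^8 · 39^4 · 39^1 ≡ 41 · 16 · 4 · 41 · 39 = 4195776.
4195776 mod 43 = 8, so 39^61 ≡ 8 (mod 43).

8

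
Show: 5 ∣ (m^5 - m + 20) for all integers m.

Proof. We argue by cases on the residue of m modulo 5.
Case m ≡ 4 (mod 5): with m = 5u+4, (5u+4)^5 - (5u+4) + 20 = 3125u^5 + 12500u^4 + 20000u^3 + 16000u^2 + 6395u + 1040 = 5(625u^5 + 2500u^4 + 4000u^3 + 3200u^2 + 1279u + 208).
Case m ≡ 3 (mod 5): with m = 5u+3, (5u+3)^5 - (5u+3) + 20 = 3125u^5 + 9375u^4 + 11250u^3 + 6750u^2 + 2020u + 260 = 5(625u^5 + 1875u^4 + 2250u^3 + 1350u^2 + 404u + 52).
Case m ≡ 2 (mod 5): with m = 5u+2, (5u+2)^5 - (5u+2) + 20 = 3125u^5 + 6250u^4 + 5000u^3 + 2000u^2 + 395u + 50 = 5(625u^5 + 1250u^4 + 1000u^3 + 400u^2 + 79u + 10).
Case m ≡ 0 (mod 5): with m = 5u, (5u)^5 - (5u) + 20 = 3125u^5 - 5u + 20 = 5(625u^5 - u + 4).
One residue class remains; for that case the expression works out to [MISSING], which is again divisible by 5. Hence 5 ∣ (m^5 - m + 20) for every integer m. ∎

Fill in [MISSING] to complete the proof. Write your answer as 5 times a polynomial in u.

Only m ≡ 1 (mod 5) is unaccounted for. Put m = 5u+1:
(5u+1)^5 - (5u+1) + 20 expands to 3125u^5 + 3125u^4 + 1250u^3 + 250u^2 + 20u + 20,
and factoring out 5 leaves 5(625u^5 + 625u^4 + 250u^3 + 50u^2 + 4u + 4).

5(625u^5 + 625u^4 + 250u^3 + 50u^2 + 4u + 4)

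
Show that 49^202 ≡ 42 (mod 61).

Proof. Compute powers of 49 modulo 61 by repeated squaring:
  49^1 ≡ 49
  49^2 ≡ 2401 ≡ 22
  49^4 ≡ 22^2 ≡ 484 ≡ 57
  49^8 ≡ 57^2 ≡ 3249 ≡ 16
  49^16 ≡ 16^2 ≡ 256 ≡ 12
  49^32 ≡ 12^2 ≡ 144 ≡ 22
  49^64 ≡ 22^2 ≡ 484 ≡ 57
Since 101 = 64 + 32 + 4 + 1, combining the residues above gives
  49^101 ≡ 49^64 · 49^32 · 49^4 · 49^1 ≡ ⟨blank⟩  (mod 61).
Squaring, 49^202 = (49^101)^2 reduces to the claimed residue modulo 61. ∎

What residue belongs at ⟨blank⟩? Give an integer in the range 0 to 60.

Multiply the listed residues: 57 · 22 · 57 · 49 = 1254 → 71478 → 3502422.
Reducing modulo 61: 3502422 = 57416·61 + 46, so 49^101 ≡ 46.

46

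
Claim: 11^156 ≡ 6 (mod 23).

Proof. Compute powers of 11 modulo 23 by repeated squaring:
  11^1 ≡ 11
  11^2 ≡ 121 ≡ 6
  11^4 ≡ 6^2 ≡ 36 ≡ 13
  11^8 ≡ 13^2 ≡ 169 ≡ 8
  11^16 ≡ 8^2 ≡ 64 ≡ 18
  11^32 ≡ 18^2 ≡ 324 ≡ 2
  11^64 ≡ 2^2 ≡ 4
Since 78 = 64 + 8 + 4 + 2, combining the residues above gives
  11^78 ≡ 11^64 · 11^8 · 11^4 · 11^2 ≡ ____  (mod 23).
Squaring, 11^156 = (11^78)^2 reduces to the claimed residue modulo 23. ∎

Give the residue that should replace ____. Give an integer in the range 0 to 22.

11^64 · 11^8 · 11^4 · 11^2 ≡ 4 · 8 · 13 · 6 = 2496.
2496 mod 23 = 12, so 11^78 ≡ 12 (mod 23).

12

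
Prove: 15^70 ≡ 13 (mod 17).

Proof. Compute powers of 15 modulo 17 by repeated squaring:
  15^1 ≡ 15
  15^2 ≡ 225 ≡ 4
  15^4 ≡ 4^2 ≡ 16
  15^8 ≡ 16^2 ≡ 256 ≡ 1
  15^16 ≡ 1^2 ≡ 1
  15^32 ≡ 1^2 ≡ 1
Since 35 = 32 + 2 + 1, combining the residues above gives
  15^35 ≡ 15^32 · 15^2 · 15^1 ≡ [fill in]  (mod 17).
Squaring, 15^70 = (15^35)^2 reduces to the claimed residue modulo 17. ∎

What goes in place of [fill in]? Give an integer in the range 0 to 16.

Multiply the listed residues: 1 · 4 · 15 = 4 → 60.
Reducing modulo 17: 60 = 3·17 + 9, so 15^35 ≡ 9.

9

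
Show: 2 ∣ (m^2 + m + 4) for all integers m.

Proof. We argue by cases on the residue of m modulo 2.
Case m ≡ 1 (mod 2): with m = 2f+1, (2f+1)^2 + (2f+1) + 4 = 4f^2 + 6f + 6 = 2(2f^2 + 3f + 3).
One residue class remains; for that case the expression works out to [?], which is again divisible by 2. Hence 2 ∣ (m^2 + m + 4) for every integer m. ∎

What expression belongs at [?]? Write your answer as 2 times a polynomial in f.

Only m ≡ 0 (mod 2) is unaccounted for. Put m = 2f:
(2f)^2 + (2f) + 4 expands to 4f^2 + 2f + 4,
and factoring out 2 leaves 2(2f^2 + f + 2).

2(2f^2 + f + 2)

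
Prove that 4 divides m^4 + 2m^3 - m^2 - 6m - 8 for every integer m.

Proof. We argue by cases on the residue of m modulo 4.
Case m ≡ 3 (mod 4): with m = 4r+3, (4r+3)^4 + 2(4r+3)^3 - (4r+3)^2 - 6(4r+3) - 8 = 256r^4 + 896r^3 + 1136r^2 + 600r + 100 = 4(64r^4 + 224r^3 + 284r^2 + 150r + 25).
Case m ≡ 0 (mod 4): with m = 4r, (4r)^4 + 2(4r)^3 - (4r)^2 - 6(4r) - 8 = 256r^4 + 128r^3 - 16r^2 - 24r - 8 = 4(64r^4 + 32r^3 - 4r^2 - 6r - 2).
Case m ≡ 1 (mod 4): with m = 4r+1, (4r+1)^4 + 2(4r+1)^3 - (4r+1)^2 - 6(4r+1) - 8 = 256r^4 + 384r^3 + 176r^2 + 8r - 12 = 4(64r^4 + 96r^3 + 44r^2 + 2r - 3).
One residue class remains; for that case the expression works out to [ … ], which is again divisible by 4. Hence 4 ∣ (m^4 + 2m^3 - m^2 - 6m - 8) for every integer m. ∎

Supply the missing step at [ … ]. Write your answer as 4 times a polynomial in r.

Only m ≡ 2 (mod 4) is unaccounted for. Put m = 4r+2:
(4r+2)^4 + 2(4r+2)^3 - (4r+2)^2 - 6(4r+2) - 8 expands to 256r^4 + 640r^3 + 560r^2 + 184r + 8,
and factoring out 4 leaves 4(64r^4 + 160r^3 + 140r^2 + 46r + 2).

4(64r^4 + 160r^3 + 140r^2 + 46r + 2)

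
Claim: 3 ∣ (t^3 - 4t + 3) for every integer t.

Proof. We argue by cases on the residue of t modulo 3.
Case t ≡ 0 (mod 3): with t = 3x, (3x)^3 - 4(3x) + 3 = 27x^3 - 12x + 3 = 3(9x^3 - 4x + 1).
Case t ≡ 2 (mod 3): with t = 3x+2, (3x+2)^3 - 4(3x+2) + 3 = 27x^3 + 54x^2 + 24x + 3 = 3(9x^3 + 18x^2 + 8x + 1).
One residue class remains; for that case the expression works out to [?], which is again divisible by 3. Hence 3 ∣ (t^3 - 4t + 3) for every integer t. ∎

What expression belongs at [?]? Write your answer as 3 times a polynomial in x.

3(9x^3 + 9x^2 - x)

The residues treated are {0, 2}, so the missing case is t ≡ 1 (mod 3); write t = 3x+1.
Then (3x+1)^3 - 4(3x+1) + 3 = 27x^3 + 27x^2 - 3x = 3(9x^3 + 9x^2 - x).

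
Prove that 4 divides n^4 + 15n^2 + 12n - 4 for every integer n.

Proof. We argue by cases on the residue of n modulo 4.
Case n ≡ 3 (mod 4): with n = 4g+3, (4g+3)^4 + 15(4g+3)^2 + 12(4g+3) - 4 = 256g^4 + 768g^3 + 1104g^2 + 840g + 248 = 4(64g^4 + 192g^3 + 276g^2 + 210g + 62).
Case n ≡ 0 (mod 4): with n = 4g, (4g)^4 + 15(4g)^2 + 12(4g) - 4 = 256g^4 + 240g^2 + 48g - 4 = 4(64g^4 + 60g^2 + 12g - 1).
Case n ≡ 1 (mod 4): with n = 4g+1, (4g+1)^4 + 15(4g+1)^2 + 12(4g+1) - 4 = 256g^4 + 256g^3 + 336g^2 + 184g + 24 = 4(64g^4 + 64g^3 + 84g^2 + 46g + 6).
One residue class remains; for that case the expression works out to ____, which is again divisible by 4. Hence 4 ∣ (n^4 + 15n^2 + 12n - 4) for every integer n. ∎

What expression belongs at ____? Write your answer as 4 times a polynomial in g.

The residues treated are {3, 0, 1}, so the missing case is n ≡ 2 (mod 4); write n = 4g+2.
Then (4g+2)^4 + 15(4g+2)^2 + 12(4g+2) - 4 = 256g^4 + 512g^3 + 624g^2 + 416g + 96 = 4(64g^4 + 128g^3 + 156g^2 + 104g + 24).

4(64g^4 + 128g^3 + 156g^2 + 104g + 24)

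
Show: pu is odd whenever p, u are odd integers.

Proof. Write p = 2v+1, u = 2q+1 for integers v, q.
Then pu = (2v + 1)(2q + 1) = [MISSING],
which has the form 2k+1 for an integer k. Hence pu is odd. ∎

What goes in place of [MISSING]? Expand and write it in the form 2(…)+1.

(2v + 1)(2q + 1) = 4qv + 2q + 2v + 1
= 2(2qv + q + v) + 1.
Since 2qv + q + v is an integer, the product is of the form 2k+1 for an integer k.

2(2qv + q + v) + 1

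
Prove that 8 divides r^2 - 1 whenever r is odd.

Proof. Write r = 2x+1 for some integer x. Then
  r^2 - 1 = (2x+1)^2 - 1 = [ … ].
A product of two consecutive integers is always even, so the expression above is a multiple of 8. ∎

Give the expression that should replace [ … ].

(2x+1)^2 - 1 = 4x^2 + 4x + 1 - 1 = 4x^2 + 4x = 4x(x+1).
Since x and x+1 are consecutive, x(x+1) is even, and 4·(even) is a multiple of 8.

4x(x + 1)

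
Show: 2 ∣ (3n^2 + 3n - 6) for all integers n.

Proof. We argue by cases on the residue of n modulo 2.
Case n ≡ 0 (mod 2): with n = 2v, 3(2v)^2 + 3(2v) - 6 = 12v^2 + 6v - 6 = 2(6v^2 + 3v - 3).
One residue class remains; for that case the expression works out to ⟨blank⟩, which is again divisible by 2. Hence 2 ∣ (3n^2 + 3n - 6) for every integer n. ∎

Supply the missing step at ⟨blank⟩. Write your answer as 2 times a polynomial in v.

The residues treated are {0}, so the missing case is n ≡ 1 (mod 2); write n = 2v+1.
Then 3(2v+1)^2 + 3(2v+1) - 6 = 12v^2 + 18v = 2(6v^2 + 9v).

2(6v^2 + 9v)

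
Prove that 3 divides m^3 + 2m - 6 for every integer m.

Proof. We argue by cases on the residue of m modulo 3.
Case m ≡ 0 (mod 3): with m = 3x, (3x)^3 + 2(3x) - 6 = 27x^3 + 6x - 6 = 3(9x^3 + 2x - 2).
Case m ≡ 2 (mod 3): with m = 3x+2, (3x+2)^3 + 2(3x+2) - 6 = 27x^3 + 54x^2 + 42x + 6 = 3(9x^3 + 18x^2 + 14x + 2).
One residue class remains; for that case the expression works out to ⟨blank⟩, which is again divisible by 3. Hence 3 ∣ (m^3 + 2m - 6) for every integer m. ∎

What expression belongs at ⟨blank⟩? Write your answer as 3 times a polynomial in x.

3(9x^3 + 9x^2 + 5x - 1)

Only m ≡ 1 (mod 3) is unaccounted for. Put m = 3x+1:
(3x+1)^3 + 2(3x+1) - 6 expands to 27x^3 + 27x^2 + 15x - 3,
and factoring out 3 leaves 3(9x^3 + 9x^2 + 5x - 1).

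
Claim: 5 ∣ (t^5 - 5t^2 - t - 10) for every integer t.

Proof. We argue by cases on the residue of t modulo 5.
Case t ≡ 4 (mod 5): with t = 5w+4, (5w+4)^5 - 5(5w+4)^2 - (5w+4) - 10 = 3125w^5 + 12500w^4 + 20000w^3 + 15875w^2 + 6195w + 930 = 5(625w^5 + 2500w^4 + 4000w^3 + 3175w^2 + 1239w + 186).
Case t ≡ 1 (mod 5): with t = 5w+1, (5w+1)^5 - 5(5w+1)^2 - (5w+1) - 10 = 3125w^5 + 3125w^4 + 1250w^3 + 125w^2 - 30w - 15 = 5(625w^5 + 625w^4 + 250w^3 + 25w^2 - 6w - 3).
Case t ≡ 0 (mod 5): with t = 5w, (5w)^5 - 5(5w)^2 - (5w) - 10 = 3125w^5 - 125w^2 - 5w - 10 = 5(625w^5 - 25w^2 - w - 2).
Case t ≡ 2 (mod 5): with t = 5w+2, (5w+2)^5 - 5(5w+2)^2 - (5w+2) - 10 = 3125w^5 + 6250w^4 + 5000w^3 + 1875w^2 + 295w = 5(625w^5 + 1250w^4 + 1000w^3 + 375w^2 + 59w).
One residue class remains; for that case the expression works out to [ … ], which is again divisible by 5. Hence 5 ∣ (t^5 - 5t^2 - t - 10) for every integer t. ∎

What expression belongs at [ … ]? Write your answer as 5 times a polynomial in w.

The residues treated are {4, 1, 0, 2}, so the missing case is t ≡ 3 (mod 5); write t = 5w+3.
Then (5w+3)^5 - 5(5w+3)^2 - (5w+3) - 10 = 3125w^5 + 9375w^4 + 11250w^3 + 6625w^2 + 1870w + 185 = 5(625w^5 + 1875w^4 + 2250w^3 + 1325w^2 + 374w + 37).

5(625w^5 + 1875w^4 + 2250w^3 + 1325w^2 + 374w + 37)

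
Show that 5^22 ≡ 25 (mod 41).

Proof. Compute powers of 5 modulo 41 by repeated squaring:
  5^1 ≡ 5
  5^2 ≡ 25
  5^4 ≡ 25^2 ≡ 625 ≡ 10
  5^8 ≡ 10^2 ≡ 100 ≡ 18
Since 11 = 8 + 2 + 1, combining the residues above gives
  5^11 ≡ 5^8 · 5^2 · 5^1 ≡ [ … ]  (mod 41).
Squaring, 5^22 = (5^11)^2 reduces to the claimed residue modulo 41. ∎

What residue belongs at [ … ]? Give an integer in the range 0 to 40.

36

Multiply the listed residues: 18 · 25 · 5 = 450 → 2250.
Reducing modulo 41: 2250 = 54·41 + 36, so 5^11 ≡ 36.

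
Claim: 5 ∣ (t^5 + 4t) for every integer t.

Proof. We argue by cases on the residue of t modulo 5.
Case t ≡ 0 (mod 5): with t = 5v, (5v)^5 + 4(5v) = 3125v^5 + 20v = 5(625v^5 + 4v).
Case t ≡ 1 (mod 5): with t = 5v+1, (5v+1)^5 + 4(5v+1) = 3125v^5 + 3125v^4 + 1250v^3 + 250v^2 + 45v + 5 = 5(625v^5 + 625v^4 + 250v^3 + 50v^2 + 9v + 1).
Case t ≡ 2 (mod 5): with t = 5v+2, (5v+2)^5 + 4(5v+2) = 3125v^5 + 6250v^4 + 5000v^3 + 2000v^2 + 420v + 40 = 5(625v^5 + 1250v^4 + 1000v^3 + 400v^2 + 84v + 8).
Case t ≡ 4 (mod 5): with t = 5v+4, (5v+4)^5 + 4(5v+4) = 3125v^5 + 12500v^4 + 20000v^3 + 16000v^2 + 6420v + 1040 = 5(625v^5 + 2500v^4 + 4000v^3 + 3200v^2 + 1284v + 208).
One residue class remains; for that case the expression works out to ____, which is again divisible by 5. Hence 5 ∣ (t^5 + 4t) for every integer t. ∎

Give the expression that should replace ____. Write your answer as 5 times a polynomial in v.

5(625v^5 + 1875v^4 + 2250v^3 + 1350v^2 + 409v + 51)

Only t ≡ 3 (mod 5) is unaccounted for. Put t = 5v+3:
(5v+3)^5 + 4(5v+3) expands to 3125v^5 + 9375v^4 + 11250v^3 + 6750v^2 + 2045v + 255,
and factoring out 5 leaves 5(625v^5 + 1875v^4 + 2250v^3 + 1350v^2 + 409v + 51).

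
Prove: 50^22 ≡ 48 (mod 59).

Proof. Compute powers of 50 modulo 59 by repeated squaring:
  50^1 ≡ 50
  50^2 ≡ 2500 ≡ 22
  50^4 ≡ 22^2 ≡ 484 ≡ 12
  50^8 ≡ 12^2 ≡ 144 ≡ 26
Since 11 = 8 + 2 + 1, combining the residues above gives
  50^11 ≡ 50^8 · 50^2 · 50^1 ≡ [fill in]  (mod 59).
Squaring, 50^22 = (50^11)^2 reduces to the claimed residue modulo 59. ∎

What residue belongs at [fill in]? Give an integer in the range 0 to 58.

50^8 · 50^2 · 50^1 ≡ 26 · 22 · 50 = 28600.
28600 mod 59 = 44, so 50^11 ≡ 44 (mod 59).

44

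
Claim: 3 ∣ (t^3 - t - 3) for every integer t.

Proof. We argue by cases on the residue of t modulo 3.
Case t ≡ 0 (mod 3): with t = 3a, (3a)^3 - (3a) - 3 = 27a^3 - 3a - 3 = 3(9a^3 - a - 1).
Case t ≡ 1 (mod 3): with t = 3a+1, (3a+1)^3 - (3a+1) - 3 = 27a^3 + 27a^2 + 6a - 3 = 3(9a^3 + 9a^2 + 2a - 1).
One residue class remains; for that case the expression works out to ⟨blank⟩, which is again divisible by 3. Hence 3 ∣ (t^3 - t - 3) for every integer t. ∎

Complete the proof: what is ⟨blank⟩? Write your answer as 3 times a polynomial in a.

3(9a^3 + 18a^2 + 11a + 1)

Only t ≡ 2 (mod 3) is unaccounted for. Put t = 3a+2:
(3a+2)^3 - (3a+2) - 3 expands to 27a^3 + 54a^2 + 33a + 3,
and factoring out 3 leaves 3(9a^3 + 18a^2 + 11a + 1).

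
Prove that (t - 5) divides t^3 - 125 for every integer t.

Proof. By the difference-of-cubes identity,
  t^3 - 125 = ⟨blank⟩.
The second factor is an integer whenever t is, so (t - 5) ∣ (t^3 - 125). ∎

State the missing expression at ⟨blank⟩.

(t - 5)(t^2 + 5t + 25)

a^3 - b^3 = (a - b)(a^2 + ab + b^2). With a = t, b = 5:
t^3 - 125 = (t - 5)(t^2 + 5t + 25).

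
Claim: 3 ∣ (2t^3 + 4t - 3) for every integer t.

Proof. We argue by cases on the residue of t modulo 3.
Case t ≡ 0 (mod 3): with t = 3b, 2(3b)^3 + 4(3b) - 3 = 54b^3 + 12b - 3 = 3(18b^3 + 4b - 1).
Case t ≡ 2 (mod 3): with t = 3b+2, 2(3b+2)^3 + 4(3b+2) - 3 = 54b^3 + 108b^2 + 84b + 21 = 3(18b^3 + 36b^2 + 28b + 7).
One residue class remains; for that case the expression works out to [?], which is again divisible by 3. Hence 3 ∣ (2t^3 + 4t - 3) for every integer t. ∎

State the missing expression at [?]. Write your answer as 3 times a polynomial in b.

Only t ≡ 1 (mod 3) is unaccounted for. Put t = 3b+1:
2(3b+1)^3 + 4(3b+1) - 3 expands to 54b^3 + 54b^2 + 30b + 3,
and factoring out 3 leaves 3(18b^3 + 18b^2 + 10b + 1).

3(18b^3 + 18b^2 + 10b + 1)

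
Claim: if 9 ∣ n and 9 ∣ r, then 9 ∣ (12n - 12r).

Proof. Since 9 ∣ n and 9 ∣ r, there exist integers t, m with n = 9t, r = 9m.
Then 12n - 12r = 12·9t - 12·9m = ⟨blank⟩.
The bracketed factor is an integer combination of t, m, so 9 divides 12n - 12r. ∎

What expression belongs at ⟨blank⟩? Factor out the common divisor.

9(-12m + 12t)

Pull the common 9 out of every term: 12·9t - 12·9m = 9(-12m + 12t).
-12m + 12t is an integer, which exhibits the divisibility.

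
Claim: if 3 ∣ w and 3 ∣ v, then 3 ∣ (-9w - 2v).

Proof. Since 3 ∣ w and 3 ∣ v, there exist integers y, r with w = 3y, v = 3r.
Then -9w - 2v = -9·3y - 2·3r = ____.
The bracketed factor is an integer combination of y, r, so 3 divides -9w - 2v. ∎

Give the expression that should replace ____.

3(-2r - 9y)

Pull the common 3 out of every term: -9·3y - 2·3r = 3(-2r - 9y).
-2r - 9y is an integer, which exhibits the divisibility.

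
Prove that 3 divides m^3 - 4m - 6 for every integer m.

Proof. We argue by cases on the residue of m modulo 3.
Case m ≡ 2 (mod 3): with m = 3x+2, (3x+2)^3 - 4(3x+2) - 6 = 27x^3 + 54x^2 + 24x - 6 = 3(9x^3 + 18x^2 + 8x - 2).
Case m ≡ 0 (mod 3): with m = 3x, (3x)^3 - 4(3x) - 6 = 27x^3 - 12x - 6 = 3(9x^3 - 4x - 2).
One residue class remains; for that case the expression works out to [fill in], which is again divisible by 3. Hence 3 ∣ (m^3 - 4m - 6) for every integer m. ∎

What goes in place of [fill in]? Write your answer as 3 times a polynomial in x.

3(9x^3 + 9x^2 - x - 3)

Only m ≡ 1 (mod 3) is unaccounted for. Put m = 3x+1:
(3x+1)^3 - 4(3x+1) - 6 expands to 27x^3 + 27x^2 - 3x - 9,
and factoring out 3 leaves 3(9x^3 + 9x^2 - x - 3).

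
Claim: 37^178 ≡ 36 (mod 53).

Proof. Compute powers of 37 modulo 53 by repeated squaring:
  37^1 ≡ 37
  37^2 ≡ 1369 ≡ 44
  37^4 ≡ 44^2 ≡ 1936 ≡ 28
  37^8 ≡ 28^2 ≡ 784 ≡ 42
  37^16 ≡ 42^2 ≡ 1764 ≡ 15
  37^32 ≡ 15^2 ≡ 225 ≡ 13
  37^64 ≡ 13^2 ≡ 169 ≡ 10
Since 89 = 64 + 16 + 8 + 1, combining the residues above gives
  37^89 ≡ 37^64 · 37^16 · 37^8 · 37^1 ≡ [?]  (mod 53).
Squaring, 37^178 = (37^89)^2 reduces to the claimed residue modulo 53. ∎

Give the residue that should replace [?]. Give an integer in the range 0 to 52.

Multiply the listed residues: 10 · 15 · 42 · 37 = 150 → 6300 → 233100.
Reducing modulo 53: 233100 = 4398·53 + 6, so 37^89 ≡ 6.

6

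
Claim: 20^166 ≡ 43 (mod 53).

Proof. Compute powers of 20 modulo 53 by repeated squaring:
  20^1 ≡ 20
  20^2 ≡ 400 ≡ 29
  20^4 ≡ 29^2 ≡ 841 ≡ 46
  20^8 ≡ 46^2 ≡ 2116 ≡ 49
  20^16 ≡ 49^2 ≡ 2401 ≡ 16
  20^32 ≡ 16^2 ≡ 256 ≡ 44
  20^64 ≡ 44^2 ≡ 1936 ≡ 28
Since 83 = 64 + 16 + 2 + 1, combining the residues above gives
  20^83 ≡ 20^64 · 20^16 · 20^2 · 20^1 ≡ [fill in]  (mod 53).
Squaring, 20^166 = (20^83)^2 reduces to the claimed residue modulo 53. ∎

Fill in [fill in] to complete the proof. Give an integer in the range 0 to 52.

34

Multiply the listed residues: 28 · 16 · 29 · 20 = 448 → 12992 → 259840.
Reducing modulo 53: 259840 = 4902·53 + 34, so 20^83 ≡ 34.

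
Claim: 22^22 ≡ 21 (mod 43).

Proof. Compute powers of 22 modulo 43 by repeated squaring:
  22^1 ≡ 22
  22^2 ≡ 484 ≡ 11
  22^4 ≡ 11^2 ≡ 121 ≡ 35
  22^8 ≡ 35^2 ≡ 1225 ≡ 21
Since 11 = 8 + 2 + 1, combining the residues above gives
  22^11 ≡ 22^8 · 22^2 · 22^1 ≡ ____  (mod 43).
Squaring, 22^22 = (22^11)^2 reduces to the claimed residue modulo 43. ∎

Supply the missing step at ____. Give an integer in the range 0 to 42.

8

22^8 · 22^2 · 22^1 ≡ 21 · 11 · 22 = 5082.
5082 mod 43 = 8, so 22^11 ≡ 8 (mod 43).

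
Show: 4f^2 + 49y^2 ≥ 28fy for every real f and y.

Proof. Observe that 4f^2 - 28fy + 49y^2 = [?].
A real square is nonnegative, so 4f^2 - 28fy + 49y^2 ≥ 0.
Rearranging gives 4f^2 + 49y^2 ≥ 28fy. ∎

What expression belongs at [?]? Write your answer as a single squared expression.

(2f - 7y)^2

The leading and trailing coefficients are 2^2 and 7^2, and 28 = 2·2·7, so the trinomial is (2f - 7y)^2.
Hence 4f^2 - 28fy + 49y^2 ≥ 0.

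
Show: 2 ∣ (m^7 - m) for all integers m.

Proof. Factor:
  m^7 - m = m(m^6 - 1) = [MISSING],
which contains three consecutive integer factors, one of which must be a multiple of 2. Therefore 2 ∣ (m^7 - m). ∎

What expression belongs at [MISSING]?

m^6 - 1 = (m^2 - 1)(m^4 + m^2 + 1), and m^2 - 1 = (m-1)(m+1).
So m(m^6 - 1) = (m - 1)m(m + 1)(m^4 + m^2 + 1).

(m - 1)m(m + 1)(m^4 + m^2 + 1)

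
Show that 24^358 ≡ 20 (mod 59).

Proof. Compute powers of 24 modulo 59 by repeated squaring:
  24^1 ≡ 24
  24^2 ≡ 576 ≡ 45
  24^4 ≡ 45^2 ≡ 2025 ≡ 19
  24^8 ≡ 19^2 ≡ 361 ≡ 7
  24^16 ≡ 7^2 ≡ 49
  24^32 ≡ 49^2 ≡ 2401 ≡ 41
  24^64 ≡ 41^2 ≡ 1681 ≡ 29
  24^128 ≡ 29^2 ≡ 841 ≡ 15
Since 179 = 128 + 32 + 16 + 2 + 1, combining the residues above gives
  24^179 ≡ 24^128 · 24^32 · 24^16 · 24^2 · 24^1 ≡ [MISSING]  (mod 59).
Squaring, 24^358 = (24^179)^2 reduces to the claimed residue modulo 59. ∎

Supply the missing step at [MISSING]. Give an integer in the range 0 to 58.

24^128 · 24^32 · 24^16 · 24^2 · 24^1 ≡ 15 · 41 · 49 · 45 · 24 = 32545800.
32545800 mod 59 = 43, so 24^179 ≡ 43 (mod 59).

43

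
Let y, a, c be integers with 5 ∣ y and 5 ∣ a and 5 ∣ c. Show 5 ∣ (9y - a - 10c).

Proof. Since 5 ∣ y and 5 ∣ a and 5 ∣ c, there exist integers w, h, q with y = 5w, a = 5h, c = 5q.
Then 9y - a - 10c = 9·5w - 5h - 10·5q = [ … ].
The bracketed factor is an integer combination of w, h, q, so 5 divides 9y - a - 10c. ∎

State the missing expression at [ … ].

5(-h - 10q + 9w)

Each term has a factor of 5: 9·5w - 5h - 10·5q = 5·(-h - 10q + 9w).
Since -h - 10q + 9w is an integer, 5 ∣ (9y - a - 10c).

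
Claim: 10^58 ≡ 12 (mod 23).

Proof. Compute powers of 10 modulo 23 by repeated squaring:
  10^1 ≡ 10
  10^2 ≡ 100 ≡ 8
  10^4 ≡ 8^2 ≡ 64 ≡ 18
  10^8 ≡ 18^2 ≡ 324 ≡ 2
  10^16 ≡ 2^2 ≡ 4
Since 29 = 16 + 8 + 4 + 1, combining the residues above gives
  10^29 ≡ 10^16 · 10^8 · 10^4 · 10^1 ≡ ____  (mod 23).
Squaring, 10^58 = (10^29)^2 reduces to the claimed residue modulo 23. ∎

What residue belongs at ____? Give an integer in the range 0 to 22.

10^16 · 10^8 · 10^4 · 10^1 ≡ 4 · 2 · 18 · 10 = 1440.
1440 mod 23 = 14, so 10^29 ≡ 14 (mod 23).

14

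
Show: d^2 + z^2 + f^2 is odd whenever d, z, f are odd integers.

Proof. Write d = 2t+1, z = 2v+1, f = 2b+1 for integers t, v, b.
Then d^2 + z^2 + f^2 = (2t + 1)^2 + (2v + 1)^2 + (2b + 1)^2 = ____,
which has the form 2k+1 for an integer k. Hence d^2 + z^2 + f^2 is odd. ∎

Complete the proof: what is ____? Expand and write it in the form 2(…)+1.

2(2b^2 + 2b + 2t^2 + 2t + 2v^2 + 2v + 1) + 1

Expanding: (2t + 1)^2 + (2v + 1)^2 + (2b + 1)^2 = 4b^2 + 4b + 4t^2 + 4t + 4v^2 + 4v + 3.
Every term except the constant is even, so this is 2(2b^2 + 2b + 2t^2 + 2t + 2v^2 + 2v + 1) + 1,
and 2b^2 + 2b + 2t^2 + 2t + 2v^2 + 2v + 1 ∈ ℤ gives the required form.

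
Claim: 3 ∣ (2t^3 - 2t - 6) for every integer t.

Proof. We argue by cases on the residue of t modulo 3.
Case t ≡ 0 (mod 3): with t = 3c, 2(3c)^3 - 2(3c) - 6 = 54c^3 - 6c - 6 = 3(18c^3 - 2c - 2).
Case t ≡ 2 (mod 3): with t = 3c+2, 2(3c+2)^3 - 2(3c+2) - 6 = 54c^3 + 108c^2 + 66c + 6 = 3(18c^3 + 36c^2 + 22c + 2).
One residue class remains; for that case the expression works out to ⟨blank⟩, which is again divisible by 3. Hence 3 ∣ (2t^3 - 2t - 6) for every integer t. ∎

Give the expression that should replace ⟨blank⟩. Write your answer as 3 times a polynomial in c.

Only t ≡ 1 (mod 3) is unaccounted for. Put t = 3c+1:
2(3c+1)^3 - 2(3c+1) - 6 expands to 54c^3 + 54c^2 + 12c - 6,
and factoring out 3 leaves 3(18c^3 + 18c^2 + 4c - 2).

3(18c^3 + 18c^2 + 4c - 2)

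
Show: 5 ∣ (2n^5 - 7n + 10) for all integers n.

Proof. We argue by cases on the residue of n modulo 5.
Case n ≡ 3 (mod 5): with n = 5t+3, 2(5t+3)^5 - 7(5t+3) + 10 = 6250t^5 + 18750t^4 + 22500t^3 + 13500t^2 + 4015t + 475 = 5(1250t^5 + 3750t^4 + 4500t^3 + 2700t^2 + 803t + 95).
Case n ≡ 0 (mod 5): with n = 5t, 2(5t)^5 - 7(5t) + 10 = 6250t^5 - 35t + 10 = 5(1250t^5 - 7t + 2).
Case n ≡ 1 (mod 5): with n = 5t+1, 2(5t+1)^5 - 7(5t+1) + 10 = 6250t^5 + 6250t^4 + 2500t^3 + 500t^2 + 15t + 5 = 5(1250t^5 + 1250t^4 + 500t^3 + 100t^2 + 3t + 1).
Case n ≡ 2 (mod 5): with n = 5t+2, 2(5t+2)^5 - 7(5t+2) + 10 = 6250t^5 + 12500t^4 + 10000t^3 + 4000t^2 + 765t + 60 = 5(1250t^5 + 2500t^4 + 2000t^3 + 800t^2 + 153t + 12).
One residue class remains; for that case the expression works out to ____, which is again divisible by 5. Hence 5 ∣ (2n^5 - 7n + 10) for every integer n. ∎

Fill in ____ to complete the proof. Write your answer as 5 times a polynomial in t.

5(1250t^5 + 5000t^4 + 8000t^3 + 6400t^2 + 2553t + 406)

Only n ≡ 4 (mod 5) is unaccounted for. Put n = 5t+4:
2(5t+4)^5 - 7(5t+4) + 10 expands to 6250t^5 + 25000t^4 + 40000t^3 + 32000t^2 + 12765t + 2030,
and factoring out 5 leaves 5(1250t^5 + 5000t^4 + 8000t^3 + 6400t^2 + 2553t + 406).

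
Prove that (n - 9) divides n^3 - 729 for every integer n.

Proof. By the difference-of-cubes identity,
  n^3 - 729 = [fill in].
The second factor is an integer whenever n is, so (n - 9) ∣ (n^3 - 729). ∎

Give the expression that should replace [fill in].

(n - 9)(n^2 + 9n + 81)

Polynomial division of n^3 - 729 by n - 9 leaves remainder 0 and quotient n^2 + 9n + 81.
Hence n^3 - 729 = (n - 9)(n^2 + 9n + 81).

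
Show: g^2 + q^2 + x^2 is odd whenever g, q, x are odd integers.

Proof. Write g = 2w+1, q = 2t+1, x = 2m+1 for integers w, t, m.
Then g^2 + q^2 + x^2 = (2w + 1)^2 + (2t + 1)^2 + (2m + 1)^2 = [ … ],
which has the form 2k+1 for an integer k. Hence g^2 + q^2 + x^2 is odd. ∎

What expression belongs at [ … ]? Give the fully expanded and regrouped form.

(2w + 1)^2 + (2t + 1)^2 + (2m + 1)^2 = 4m^2 + 4m + 4t^2 + 4t + 4w^2 + 4w + 3
= 2(2m^2 + 2m + 2t^2 + 2t + 2w^2 + 2w + 1) + 1.
Since 2m^2 + 2m + 2t^2 + 2t + 2w^2 + 2w + 1 is an integer, the sum of squares is of the form 2k+1 for an integer k.

2(2m^2 + 2m + 2t^2 + 2t + 2w^2 + 2w + 1) + 1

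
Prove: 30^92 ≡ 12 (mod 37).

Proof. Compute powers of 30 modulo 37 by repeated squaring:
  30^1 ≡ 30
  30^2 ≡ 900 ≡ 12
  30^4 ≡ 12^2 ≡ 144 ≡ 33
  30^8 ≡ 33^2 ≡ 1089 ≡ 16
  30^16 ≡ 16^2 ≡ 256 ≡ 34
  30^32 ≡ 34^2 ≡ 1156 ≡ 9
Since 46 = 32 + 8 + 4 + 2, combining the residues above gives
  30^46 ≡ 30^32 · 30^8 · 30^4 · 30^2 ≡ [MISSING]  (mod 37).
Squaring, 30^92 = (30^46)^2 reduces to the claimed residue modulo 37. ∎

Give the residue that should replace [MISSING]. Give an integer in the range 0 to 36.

30^32 · 30^8 · 30^4 · 30^2 ≡ 9 · 16 · 33 · 12 = 57024.
57024 mod 37 = 7, so 30^46 ≡ 7 (mod 37).

7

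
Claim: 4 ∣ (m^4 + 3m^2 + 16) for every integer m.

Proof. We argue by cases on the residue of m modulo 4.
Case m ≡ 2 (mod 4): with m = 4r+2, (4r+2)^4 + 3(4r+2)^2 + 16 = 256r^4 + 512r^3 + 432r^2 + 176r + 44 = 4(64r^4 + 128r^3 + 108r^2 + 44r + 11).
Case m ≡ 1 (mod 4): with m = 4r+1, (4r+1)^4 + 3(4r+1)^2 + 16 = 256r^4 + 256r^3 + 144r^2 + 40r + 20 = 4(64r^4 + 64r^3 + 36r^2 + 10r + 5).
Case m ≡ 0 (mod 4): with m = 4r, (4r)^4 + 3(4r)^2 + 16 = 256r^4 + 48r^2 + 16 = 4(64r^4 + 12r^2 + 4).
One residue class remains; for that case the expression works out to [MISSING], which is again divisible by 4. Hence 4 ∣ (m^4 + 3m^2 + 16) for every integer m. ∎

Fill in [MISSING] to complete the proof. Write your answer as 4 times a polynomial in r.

The residues treated are {2, 1, 0}, so the missing case is m ≡ 3 (mod 4); write m = 4r+3.
Then (4r+3)^4 + 3(4r+3)^2 + 16 = 256r^4 + 768r^3 + 912r^2 + 504r + 124 = 4(64r^4 + 192r^3 + 228r^2 + 126r + 31).

4(64r^4 + 192r^3 + 228r^2 + 126r + 31)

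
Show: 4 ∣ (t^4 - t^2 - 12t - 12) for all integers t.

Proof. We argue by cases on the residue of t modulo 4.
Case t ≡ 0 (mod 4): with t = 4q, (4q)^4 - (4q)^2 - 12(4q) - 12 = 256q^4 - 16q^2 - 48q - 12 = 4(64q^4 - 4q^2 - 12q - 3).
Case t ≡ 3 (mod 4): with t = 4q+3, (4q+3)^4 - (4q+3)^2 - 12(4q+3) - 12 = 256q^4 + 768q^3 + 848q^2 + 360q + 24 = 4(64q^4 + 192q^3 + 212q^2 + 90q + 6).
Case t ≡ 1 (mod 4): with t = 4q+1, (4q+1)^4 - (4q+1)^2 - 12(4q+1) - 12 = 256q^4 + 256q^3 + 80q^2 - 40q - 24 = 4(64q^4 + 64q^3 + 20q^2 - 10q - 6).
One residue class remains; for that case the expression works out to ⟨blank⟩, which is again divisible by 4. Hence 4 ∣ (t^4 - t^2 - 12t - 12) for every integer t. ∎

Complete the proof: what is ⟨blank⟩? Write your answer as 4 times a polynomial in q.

The residues treated are {0, 3, 1}, so the missing case is t ≡ 2 (mod 4); write t = 4q+2.
Then (4q+2)^4 - (4q+2)^2 - 12(4q+2) - 12 = 256q^4 + 512q^3 + 368q^2 + 64q - 24 = 4(64q^4 + 128q^3 + 92q^2 + 16q - 6).

4(64q^4 + 128q^3 + 92q^2 + 16q - 6)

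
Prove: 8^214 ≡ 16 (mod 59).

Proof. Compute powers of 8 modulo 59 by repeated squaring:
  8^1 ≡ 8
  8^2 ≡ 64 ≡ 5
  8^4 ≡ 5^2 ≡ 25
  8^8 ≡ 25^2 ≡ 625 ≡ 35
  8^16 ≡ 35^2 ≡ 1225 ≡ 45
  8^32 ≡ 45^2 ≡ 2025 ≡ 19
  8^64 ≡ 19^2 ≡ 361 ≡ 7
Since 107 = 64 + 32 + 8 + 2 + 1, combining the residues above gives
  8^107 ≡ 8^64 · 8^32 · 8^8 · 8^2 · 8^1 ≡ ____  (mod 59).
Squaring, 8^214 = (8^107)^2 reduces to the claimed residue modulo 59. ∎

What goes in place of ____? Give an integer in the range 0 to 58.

Multiply the listed residues: 7 · 19 · 35 · 5 · 8 = 133 → 4655 → 23275 → 186200.
Reducing modulo 59: 186200 = 3155·59 + 55, so 8^107 ≡ 55.

55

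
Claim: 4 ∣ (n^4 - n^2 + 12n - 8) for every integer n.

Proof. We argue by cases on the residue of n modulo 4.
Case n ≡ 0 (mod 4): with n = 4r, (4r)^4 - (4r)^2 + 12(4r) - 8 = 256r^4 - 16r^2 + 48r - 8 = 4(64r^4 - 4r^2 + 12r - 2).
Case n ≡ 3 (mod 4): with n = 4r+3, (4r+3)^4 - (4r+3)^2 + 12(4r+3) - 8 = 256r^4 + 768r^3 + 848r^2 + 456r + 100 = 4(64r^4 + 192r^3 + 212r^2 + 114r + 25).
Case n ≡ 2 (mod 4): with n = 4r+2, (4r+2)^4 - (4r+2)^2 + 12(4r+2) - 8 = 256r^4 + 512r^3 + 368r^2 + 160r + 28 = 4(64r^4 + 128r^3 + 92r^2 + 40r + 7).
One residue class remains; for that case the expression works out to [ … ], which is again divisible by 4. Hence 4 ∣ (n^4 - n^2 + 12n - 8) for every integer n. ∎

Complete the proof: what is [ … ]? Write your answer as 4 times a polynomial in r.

4(64r^4 + 64r^3 + 20r^2 + 14r + 1)

Only n ≡ 1 (mod 4) is unaccounted for. Put n = 4r+1:
(4r+1)^4 - (4r+1)^2 + 12(4r+1) - 8 expands to 256r^4 + 256r^3 + 80r^2 + 56r + 4,
and factoring out 4 leaves 4(64r^4 + 64r^3 + 20r^2 + 14r + 1).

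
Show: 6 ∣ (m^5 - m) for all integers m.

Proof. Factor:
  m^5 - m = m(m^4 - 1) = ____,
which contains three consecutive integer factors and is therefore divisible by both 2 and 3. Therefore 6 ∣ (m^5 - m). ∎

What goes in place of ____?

m^4 - 1 = (m^2 - 1)(m^2 + 1), and m^2 - 1 = (m-1)(m+1).
So m(m^4 - 1) = (m - 1)m(m + 1)(m^2 + 1).

(m - 1)m(m + 1)(m^2 + 1)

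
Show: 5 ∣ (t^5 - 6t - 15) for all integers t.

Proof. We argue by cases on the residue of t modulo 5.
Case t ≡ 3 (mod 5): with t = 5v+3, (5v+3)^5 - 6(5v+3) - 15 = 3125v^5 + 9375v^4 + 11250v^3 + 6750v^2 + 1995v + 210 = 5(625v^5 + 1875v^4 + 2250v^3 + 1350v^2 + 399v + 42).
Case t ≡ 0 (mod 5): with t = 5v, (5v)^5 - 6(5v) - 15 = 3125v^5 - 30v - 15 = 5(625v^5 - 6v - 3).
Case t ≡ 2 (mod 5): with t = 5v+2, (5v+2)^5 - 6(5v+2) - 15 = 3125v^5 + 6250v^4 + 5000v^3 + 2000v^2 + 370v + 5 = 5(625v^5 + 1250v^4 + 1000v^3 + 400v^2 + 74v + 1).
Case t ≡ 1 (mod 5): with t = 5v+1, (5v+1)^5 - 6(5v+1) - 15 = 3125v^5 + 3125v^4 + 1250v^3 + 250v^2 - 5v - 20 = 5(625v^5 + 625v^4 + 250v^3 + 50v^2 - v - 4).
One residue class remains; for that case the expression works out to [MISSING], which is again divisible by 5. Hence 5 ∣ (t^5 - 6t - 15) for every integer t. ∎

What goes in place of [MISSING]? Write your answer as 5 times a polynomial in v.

The residues treated are {3, 0, 2, 1}, so the missing case is t ≡ 4 (mod 5); write t = 5v+4.
Then (5v+4)^5 - 6(5v+4) - 15 = 3125v^5 + 12500v^4 + 20000v^3 + 16000v^2 + 6370v + 985 = 5(625v^5 + 2500v^4 + 4000v^3 + 3200v^2 + 1274v + 197).

5(625v^5 + 2500v^4 + 4000v^3 + 3200v^2 + 1274v + 197)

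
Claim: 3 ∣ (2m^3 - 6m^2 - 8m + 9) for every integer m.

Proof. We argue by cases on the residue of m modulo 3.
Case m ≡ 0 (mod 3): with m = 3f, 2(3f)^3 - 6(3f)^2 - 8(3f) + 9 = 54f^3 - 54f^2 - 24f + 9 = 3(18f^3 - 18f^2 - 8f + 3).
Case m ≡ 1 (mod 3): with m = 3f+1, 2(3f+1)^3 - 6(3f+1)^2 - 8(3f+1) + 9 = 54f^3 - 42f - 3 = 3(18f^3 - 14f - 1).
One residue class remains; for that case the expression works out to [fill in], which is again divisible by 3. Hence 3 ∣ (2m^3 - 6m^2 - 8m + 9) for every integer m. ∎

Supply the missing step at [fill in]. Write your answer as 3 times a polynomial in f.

3(18f^3 + 18f^2 - 8f - 5)

Only m ≡ 2 (mod 3) is unaccounted for. Put m = 3f+2:
2(3f+2)^3 - 6(3f+2)^2 - 8(3f+2) + 9 expands to 54f^3 + 54f^2 - 24f - 15,
and factoring out 3 leaves 3(18f^3 + 18f^2 - 8f - 5).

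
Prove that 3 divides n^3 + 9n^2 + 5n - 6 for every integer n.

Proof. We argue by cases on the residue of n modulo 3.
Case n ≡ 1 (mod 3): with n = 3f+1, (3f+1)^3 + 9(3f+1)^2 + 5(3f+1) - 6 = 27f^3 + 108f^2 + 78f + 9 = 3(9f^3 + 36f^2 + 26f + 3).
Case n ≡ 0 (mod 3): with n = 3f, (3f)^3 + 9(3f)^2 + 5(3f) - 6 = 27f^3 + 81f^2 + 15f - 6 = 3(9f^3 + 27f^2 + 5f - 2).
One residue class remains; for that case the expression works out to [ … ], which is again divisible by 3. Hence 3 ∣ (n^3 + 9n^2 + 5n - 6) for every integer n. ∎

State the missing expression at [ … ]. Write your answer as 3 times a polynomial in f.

The residues treated are {1, 0}, so the missing case is n ≡ 2 (mod 3); write n = 3f+2.
Then (3f+2)^3 + 9(3f+2)^2 + 5(3f+2) - 6 = 27f^3 + 135f^2 + 159f + 48 = 3(9f^3 + 45f^2 + 53f + 16).

3(9f^3 + 45f^2 + 53f + 16)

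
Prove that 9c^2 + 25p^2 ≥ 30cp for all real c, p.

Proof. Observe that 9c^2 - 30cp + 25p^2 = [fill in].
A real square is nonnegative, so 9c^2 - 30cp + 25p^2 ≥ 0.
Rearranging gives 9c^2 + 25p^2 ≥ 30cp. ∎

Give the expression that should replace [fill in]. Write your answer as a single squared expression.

9c^2 - 30cp + 25p^2 is a perfect-square trinomial: the outer terms are (3c)^2 and (5p)^2, and the cross term is -2·3c·5p.
So 9c^2 - 30cp + 25p^2 = (3c - 5p)^2 ≥ 0.

(3c - 5p)^2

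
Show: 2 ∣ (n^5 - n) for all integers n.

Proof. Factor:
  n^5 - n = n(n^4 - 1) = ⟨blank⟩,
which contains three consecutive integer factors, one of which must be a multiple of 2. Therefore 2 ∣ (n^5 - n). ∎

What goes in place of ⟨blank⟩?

(n - 1)n(n + 1)(n^2 + 1)

n^4 - 1 = (n^2 - 1)(n^2 + 1), and n^2 - 1 = (n-1)(n+1).
So n(n^4 - 1) = (n - 1)n(n + 1)(n^2 + 1).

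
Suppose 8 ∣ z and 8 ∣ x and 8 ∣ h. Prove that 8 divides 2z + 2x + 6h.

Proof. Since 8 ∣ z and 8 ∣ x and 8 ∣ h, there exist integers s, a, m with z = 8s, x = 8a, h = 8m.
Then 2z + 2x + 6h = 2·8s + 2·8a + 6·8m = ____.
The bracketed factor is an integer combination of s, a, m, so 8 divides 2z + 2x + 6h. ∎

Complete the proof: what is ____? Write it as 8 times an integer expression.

Pull the common 8 out of every term: 2·8s + 2·8a + 6·8m = 8(2a + 6m + 2s).
2a + 6m + 2s is an integer, which exhibits the divisibility.

8(2a + 6m + 2s)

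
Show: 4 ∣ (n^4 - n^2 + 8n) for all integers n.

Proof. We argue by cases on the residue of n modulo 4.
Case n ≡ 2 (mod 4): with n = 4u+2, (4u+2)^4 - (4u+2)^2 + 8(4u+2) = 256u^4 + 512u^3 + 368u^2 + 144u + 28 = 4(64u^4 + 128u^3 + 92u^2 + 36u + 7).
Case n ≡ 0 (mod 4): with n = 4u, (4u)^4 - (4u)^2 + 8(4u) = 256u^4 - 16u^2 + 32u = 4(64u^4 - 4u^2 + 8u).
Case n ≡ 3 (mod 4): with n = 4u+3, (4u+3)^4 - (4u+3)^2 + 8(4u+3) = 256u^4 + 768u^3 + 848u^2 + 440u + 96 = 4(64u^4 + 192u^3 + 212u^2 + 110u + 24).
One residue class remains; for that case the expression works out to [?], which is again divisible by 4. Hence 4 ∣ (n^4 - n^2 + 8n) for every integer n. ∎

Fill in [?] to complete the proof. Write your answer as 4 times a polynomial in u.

4(64u^4 + 64u^3 + 20u^2 + 10u + 2)

Only n ≡ 1 (mod 4) is unaccounted for. Put n = 4u+1:
(4u+1)^4 - (4u+1)^2 + 8(4u+1) expands to 256u^4 + 256u^3 + 80u^2 + 40u + 8,
and factoring out 4 leaves 4(64u^4 + 64u^3 + 20u^2 + 10u + 2).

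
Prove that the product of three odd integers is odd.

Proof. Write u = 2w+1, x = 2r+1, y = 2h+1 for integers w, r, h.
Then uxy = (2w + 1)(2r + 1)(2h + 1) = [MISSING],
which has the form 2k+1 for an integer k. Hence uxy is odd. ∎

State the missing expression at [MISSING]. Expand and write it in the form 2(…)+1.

(2w + 1)(2r + 1)(2h + 1) = 8hrw + 4hr + 4hw + 2h + 4rw + 2r + 2w + 1
= 2(4hrw + 2hr + 2hw + h + 2rw + r + w) + 1.
Since 4hrw + 2hr + 2hw + h + 2rw + r + w is an integer, the product is of the form 2k+1 for an integer k.

2(4hrw + 2hr + 2hw + h + 2rw + r + w) + 1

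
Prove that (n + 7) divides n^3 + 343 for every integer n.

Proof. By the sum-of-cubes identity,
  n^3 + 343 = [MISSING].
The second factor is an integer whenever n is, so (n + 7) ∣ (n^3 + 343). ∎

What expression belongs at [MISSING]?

Polynomial division of n^3 + 343 by n + 7 leaves remainder 0 and quotient n^2 - 7n + 49.
Hence n^3 + 343 = (n + 7)(n^2 - 7n + 49).

(n + 7)(n^2 - 7n + 49)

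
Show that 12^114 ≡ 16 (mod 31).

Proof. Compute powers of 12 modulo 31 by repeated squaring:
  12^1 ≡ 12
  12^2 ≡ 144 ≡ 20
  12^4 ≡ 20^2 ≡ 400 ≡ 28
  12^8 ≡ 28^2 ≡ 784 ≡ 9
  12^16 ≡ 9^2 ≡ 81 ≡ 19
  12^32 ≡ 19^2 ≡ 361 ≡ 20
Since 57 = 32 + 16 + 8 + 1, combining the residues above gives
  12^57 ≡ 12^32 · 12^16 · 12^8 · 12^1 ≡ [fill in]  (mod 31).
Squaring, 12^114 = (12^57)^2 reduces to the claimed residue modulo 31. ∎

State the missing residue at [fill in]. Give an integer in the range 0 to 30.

12^32 · 12^16 · 12^8 · 12^1 ≡ 20 · 19 · 9 · 12 = 41040.
41040 mod 31 = 27, so 12^57 ≡ 27 (mod 31).

27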